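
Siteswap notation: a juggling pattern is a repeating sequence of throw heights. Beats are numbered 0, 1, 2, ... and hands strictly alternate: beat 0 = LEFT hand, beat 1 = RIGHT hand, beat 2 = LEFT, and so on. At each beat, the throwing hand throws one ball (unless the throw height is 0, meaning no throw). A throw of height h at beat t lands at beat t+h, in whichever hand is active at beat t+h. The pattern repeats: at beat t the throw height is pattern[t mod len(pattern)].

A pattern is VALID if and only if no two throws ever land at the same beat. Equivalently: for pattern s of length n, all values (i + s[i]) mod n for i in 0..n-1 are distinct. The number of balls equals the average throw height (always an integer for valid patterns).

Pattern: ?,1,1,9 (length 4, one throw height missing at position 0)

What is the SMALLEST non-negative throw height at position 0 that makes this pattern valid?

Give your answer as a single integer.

i=0: s[i]=? (unknown)
i=1: (1 + 1) mod 4 = 2
i=2: (2 + 1) mod 4 = 3
i=3: (3 + 9) mod 4 = 0
Known residues: [0, 2, 3]; need a permutation of 0..3, so missing residue r = 1
Need (0 + s) mod 4 = 1; smallest s = (1 - 0) mod 4 = 1

Answer: 1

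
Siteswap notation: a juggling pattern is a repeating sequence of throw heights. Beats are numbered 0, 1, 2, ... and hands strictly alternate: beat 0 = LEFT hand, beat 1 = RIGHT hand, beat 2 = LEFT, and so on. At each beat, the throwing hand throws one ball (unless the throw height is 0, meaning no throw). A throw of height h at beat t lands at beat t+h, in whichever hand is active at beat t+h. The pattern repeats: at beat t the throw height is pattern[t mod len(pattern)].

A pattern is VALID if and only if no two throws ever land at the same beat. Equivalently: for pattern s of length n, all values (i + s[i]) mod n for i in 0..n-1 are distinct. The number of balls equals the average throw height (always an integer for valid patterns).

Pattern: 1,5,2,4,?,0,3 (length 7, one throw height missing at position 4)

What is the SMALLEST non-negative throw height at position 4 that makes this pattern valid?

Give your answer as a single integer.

Answer: 6

Derivation:
i=0: (0 + 1) mod 7 = 1
i=1: (1 + 5) mod 7 = 6
i=2: (2 + 2) mod 7 = 4
i=3: (3 + 4) mod 7 = 0
i=4: s[i]=? (unknown)
i=5: (5 + 0) mod 7 = 5
i=6: (6 + 3) mod 7 = 2
Known residues: [0, 1, 2, 4, 5, 6]; need a permutation of 0..6, so missing residue r = 3
Need (4 + s) mod 7 = 3; smallest s = (3 - 4) mod 7 = 6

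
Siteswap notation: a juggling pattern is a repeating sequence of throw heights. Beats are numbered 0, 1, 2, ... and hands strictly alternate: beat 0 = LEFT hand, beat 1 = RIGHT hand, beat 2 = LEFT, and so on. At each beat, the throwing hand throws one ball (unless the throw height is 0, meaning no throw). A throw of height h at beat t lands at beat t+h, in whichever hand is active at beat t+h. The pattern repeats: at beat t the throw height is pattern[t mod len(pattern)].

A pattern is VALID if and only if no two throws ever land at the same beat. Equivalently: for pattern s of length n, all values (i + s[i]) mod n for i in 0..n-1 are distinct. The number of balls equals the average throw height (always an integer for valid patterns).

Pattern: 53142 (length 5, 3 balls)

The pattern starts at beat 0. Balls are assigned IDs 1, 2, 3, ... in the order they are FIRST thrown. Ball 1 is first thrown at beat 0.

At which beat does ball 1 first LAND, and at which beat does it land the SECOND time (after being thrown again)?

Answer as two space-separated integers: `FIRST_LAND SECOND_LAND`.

Answer: 5 10

Derivation:
Beat 0 (L): throw ball1 h=5 -> lands@5:R; in-air after throw: [b1@5:R]
Beat 1 (R): throw ball2 h=3 -> lands@4:L; in-air after throw: [b2@4:L b1@5:R]
Beat 2 (L): throw ball3 h=1 -> lands@3:R; in-air after throw: [b3@3:R b2@4:L b1@5:R]
Beat 3 (R): throw ball3 h=4 -> lands@7:R; in-air after throw: [b2@4:L b1@5:R b3@7:R]
Beat 4 (L): throw ball2 h=2 -> lands@6:L; in-air after throw: [b1@5:R b2@6:L b3@7:R]
Beat 5 (R): throw ball1 h=5 -> lands@10:L; in-air after throw: [b2@6:L b3@7:R b1@10:L]
Beat 6 (L): throw ball2 h=3 -> lands@9:R; in-air after throw: [b3@7:R b2@9:R b1@10:L]
Beat 7 (R): throw ball3 h=1 -> lands@8:L; in-air after throw: [b3@8:L b2@9:R b1@10:L]
Beat 8 (L): throw ball3 h=4 -> lands@12:L; in-air after throw: [b2@9:R b1@10:L b3@12:L]
Beat 9 (R): throw ball2 h=2 -> lands@11:R; in-air after throw: [b1@10:L b2@11:R b3@12:L]
Beat 10 (L): throw ball1 h=5 -> lands@15:R; in-air after throw: [b2@11:R b3@12:L b1@15:R]
Ball 1: thrown@0 h=5 -> first land @5; rethrown@5 h=5 -> second land @10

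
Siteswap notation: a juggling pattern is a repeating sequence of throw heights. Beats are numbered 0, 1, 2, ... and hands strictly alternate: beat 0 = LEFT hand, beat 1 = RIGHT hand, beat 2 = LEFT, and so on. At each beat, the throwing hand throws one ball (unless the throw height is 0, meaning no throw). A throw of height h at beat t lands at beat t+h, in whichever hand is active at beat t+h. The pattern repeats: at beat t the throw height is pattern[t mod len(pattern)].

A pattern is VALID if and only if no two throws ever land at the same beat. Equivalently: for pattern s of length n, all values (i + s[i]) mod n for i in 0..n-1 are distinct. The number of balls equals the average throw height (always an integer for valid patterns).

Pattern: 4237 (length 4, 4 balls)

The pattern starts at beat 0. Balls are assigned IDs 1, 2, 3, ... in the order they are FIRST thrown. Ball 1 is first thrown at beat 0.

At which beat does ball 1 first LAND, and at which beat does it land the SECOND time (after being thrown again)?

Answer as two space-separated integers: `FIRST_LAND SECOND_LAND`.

Beat 0 (L): throw ball1 h=4 -> lands@4:L; in-air after throw: [b1@4:L]
Beat 1 (R): throw ball2 h=2 -> lands@3:R; in-air after throw: [b2@3:R b1@4:L]
Beat 2 (L): throw ball3 h=3 -> lands@5:R; in-air after throw: [b2@3:R b1@4:L b3@5:R]
Beat 3 (R): throw ball2 h=7 -> lands@10:L; in-air after throw: [b1@4:L b3@5:R b2@10:L]
Beat 4 (L): throw ball1 h=4 -> lands@8:L; in-air after throw: [b3@5:R b1@8:L b2@10:L]
Beat 5 (R): throw ball3 h=2 -> lands@7:R; in-air after throw: [b3@7:R b1@8:L b2@10:L]
Beat 6 (L): throw ball4 h=3 -> lands@9:R; in-air after throw: [b3@7:R b1@8:L b4@9:R b2@10:L]
Beat 7 (R): throw ball3 h=7 -> lands@14:L; in-air after throw: [b1@8:L b4@9:R b2@10:L b3@14:L]
Beat 8 (L): throw ball1 h=4 -> lands@12:L; in-air after throw: [b4@9:R b2@10:L b1@12:L b3@14:L]
Ball 1: thrown@0 h=4 -> first land @4; rethrown@4 h=4 -> second land @8

Answer: 4 8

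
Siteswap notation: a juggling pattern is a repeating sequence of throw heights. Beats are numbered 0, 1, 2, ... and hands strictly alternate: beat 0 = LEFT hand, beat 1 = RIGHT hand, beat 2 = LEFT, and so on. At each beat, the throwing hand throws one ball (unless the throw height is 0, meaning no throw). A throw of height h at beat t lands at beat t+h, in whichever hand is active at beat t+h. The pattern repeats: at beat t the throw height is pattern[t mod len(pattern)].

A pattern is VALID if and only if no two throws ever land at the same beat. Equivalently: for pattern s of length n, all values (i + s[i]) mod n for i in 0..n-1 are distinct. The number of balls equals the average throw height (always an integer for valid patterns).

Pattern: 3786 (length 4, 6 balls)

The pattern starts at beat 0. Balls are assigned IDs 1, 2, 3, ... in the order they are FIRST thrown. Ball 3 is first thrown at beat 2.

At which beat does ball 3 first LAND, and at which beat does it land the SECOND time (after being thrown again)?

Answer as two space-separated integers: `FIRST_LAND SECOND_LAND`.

Beat 0 (L): throw ball1 h=3 -> lands@3:R; in-air after throw: [b1@3:R]
Beat 1 (R): throw ball2 h=7 -> lands@8:L; in-air after throw: [b1@3:R b2@8:L]
Beat 2 (L): throw ball3 h=8 -> lands@10:L; in-air after throw: [b1@3:R b2@8:L b3@10:L]
Beat 3 (R): throw ball1 h=6 -> lands@9:R; in-air after throw: [b2@8:L b1@9:R b3@10:L]
Beat 4 (L): throw ball4 h=3 -> lands@7:R; in-air after throw: [b4@7:R b2@8:L b1@9:R b3@10:L]
Beat 5 (R): throw ball5 h=7 -> lands@12:L; in-air after throw: [b4@7:R b2@8:L b1@9:R b3@10:L b5@12:L]
Beat 6 (L): throw ball6 h=8 -> lands@14:L; in-air after throw: [b4@7:R b2@8:L b1@9:R b3@10:L b5@12:L b6@14:L]
Beat 7 (R): throw ball4 h=6 -> lands@13:R; in-air after throw: [b2@8:L b1@9:R b3@10:L b5@12:L b4@13:R b6@14:L]
Beat 8 (L): throw ball2 h=3 -> lands@11:R; in-air after throw: [b1@9:R b3@10:L b2@11:R b5@12:L b4@13:R b6@14:L]
Beat 9 (R): throw ball1 h=7 -> lands@16:L; in-air after throw: [b3@10:L b2@11:R b5@12:L b4@13:R b6@14:L b1@16:L]
Beat 10 (L): throw ball3 h=8 -> lands@18:L; in-air after throw: [b2@11:R b5@12:L b4@13:R b6@14:L b1@16:L b3@18:L]
Beat 11 (R): throw ball2 h=6 -> lands@17:R; in-air after throw: [b5@12:L b4@13:R b6@14:L b1@16:L b2@17:R b3@18:L]
Beat 12 (L): throw ball5 h=3 -> lands@15:R; in-air after throw: [b4@13:R b6@14:L b5@15:R b1@16:L b2@17:R b3@18:L]
Beat 13 (R): throw ball4 h=7 -> lands@20:L; in-air after throw: [b6@14:L b5@15:R b1@16:L b2@17:R b3@18:L b4@20:L]
Beat 14 (L): throw ball6 h=8 -> lands@22:L; in-air after throw: [b5@15:R b1@16:L b2@17:R b3@18:L b4@20:L b6@22:L]
Beat 15 (R): throw ball5 h=6 -> lands@21:R; in-air after throw: [b1@16:L b2@17:R b3@18:L b4@20:L b5@21:R b6@22:L]
Beat 16 (L): throw ball1 h=3 -> lands@19:R; in-air after throw: [b2@17:R b3@18:L b1@19:R b4@20:L b5@21:R b6@22:L]
Beat 17 (R): throw ball2 h=7 -> lands@24:L; in-air after throw: [b3@18:L b1@19:R b4@20:L b5@21:R b6@22:L b2@24:L]
Beat 18 (L): throw ball3 h=8 -> lands@26:L; in-air after throw: [b1@19:R b4@20:L b5@21:R b6@22:L b2@24:L b3@26:L]
Ball 3: thrown@2 h=8 -> first land @10; rethrown@10 h=8 -> second land @18

Answer: 10 18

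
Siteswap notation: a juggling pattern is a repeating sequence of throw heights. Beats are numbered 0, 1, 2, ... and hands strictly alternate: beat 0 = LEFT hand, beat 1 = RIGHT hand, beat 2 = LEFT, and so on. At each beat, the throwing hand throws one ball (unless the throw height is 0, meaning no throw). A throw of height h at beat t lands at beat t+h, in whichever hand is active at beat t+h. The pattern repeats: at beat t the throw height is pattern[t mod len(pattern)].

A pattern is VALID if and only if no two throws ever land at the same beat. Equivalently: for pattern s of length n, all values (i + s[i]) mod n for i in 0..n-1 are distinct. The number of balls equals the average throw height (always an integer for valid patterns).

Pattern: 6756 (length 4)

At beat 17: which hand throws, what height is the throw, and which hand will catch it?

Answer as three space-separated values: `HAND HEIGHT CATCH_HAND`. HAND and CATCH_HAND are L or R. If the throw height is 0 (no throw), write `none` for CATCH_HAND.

Answer: R 7 L

Derivation:
Beat 17: 17 mod 2 = 1, so hand = R
Throw height = pattern[17 mod 4] = pattern[1] = 7
Lands at beat 17+7=24, 24 mod 2 = 0, so catch hand = L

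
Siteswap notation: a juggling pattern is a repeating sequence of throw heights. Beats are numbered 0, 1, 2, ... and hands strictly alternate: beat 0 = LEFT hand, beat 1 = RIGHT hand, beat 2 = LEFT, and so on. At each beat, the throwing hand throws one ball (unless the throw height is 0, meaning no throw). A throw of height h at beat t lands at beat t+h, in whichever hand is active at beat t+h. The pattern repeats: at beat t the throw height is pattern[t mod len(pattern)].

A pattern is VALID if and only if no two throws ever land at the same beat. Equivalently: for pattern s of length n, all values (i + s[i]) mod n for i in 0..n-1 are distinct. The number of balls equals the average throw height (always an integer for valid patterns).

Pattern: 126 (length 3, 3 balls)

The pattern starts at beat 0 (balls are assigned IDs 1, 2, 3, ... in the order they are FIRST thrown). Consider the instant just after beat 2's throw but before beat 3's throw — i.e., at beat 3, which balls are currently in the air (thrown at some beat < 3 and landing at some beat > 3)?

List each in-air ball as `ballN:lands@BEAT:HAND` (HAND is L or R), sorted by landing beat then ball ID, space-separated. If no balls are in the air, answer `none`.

Beat 0 (L): throw ball1 h=1 -> lands@1:R; in-air after throw: [b1@1:R]
Beat 1 (R): throw ball1 h=2 -> lands@3:R; in-air after throw: [b1@3:R]
Beat 2 (L): throw ball2 h=6 -> lands@8:L; in-air after throw: [b1@3:R b2@8:L]
Beat 3 (R): throw ball1 h=1 -> lands@4:L; in-air after throw: [b1@4:L b2@8:L]

Answer: ball2:lands@8:L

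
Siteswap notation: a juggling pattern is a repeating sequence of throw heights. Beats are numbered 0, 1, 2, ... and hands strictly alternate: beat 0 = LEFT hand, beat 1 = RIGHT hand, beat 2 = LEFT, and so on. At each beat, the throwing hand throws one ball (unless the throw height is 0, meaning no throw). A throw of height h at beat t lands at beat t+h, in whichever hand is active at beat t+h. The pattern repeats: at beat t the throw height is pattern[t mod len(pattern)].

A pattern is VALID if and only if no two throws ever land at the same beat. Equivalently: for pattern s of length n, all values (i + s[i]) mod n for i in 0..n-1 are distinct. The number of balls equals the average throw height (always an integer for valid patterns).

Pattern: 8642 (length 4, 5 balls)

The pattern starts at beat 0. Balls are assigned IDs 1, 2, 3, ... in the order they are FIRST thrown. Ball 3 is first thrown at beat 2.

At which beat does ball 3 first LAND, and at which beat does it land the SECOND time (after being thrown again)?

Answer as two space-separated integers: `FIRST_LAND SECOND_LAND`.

Beat 0 (L): throw ball1 h=8 -> lands@8:L; in-air after throw: [b1@8:L]
Beat 1 (R): throw ball2 h=6 -> lands@7:R; in-air after throw: [b2@7:R b1@8:L]
Beat 2 (L): throw ball3 h=4 -> lands@6:L; in-air after throw: [b3@6:L b2@7:R b1@8:L]
Beat 3 (R): throw ball4 h=2 -> lands@5:R; in-air after throw: [b4@5:R b3@6:L b2@7:R b1@8:L]
Beat 4 (L): throw ball5 h=8 -> lands@12:L; in-air after throw: [b4@5:R b3@6:L b2@7:R b1@8:L b5@12:L]
Beat 5 (R): throw ball4 h=6 -> lands@11:R; in-air after throw: [b3@6:L b2@7:R b1@8:L b4@11:R b5@12:L]
Beat 6 (L): throw ball3 h=4 -> lands@10:L; in-air after throw: [b2@7:R b1@8:L b3@10:L b4@11:R b5@12:L]
Beat 7 (R): throw ball2 h=2 -> lands@9:R; in-air after throw: [b1@8:L b2@9:R b3@10:L b4@11:R b5@12:L]
Beat 8 (L): throw ball1 h=8 -> lands@16:L; in-air after throw: [b2@9:R b3@10:L b4@11:R b5@12:L b1@16:L]
Beat 9 (R): throw ball2 h=6 -> lands@15:R; in-air after throw: [b3@10:L b4@11:R b5@12:L b2@15:R b1@16:L]
Beat 10 (L): throw ball3 h=4 -> lands@14:L; in-air after throw: [b4@11:R b5@12:L b3@14:L b2@15:R b1@16:L]
Ball 3: thrown@2 h=4 -> first land @6; rethrown@6 h=4 -> second land @10

Answer: 6 10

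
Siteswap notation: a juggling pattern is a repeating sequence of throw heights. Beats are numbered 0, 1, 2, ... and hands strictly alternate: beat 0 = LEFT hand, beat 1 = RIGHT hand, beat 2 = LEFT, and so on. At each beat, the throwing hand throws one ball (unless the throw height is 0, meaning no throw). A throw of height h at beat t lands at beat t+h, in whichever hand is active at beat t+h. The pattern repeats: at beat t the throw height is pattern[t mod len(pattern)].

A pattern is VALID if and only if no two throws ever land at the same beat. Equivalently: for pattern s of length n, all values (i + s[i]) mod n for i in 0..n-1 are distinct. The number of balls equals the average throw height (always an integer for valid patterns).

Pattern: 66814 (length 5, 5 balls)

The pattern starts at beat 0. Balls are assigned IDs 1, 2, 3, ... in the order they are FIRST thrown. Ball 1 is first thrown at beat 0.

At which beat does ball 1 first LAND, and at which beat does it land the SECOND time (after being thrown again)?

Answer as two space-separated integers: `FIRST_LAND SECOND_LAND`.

Answer: 6 12

Derivation:
Beat 0 (L): throw ball1 h=6 -> lands@6:L; in-air after throw: [b1@6:L]
Beat 1 (R): throw ball2 h=6 -> lands@7:R; in-air after throw: [b1@6:L b2@7:R]
Beat 2 (L): throw ball3 h=8 -> lands@10:L; in-air after throw: [b1@6:L b2@7:R b3@10:L]
Beat 3 (R): throw ball4 h=1 -> lands@4:L; in-air after throw: [b4@4:L b1@6:L b2@7:R b3@10:L]
Beat 4 (L): throw ball4 h=4 -> lands@8:L; in-air after throw: [b1@6:L b2@7:R b4@8:L b3@10:L]
Beat 5 (R): throw ball5 h=6 -> lands@11:R; in-air after throw: [b1@6:L b2@7:R b4@8:L b3@10:L b5@11:R]
Beat 6 (L): throw ball1 h=6 -> lands@12:L; in-air after throw: [b2@7:R b4@8:L b3@10:L b5@11:R b1@12:L]
Beat 7 (R): throw ball2 h=8 -> lands@15:R; in-air after throw: [b4@8:L b3@10:L b5@11:R b1@12:L b2@15:R]
Beat 8 (L): throw ball4 h=1 -> lands@9:R; in-air after throw: [b4@9:R b3@10:L b5@11:R b1@12:L b2@15:R]
Beat 9 (R): throw ball4 h=4 -> lands@13:R; in-air after throw: [b3@10:L b5@11:R b1@12:L b4@13:R b2@15:R]
Beat 10 (L): throw ball3 h=6 -> lands@16:L; in-air after throw: [b5@11:R b1@12:L b4@13:R b2@15:R b3@16:L]
Beat 11 (R): throw ball5 h=6 -> lands@17:R; in-air after throw: [b1@12:L b4@13:R b2@15:R b3@16:L b5@17:R]
Beat 12 (L): throw ball1 h=8 -> lands@20:L; in-air after throw: [b4@13:R b2@15:R b3@16:L b5@17:R b1@20:L]
Ball 1: thrown@0 h=6 -> first land @6; rethrown@6 h=6 -> second land @12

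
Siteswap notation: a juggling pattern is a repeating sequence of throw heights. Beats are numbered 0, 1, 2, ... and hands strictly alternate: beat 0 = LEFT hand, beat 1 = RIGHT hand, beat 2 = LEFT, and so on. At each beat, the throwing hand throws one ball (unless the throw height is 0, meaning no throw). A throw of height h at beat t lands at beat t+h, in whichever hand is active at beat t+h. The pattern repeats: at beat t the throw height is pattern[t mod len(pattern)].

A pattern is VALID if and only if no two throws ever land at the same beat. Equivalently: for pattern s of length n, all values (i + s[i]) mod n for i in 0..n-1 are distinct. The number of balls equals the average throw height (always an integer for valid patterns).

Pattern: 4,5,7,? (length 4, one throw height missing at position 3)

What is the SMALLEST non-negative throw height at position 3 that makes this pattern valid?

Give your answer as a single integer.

i=0: (0 + 4) mod 4 = 0
i=1: (1 + 5) mod 4 = 2
i=2: (2 + 7) mod 4 = 1
i=3: s[i]=? (unknown)
Known residues: [0, 1, 2]; need a permutation of 0..3, so missing residue r = 3
Need (3 + s) mod 4 = 3; smallest s = (3 - 3) mod 4 = 0

Answer: 0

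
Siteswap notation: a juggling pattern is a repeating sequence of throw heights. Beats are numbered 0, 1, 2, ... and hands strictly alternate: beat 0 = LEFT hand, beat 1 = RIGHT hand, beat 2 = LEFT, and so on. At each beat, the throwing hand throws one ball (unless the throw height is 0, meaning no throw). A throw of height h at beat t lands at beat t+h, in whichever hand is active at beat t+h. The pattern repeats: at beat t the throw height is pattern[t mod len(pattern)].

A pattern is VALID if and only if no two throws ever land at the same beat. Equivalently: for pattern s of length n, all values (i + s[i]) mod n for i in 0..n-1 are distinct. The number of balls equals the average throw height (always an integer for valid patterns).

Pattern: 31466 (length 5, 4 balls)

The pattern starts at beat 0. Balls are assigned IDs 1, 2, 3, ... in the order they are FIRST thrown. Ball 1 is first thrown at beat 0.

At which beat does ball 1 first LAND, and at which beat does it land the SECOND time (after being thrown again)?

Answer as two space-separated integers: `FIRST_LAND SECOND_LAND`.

Beat 0 (L): throw ball1 h=3 -> lands@3:R; in-air after throw: [b1@3:R]
Beat 1 (R): throw ball2 h=1 -> lands@2:L; in-air after throw: [b2@2:L b1@3:R]
Beat 2 (L): throw ball2 h=4 -> lands@6:L; in-air after throw: [b1@3:R b2@6:L]
Beat 3 (R): throw ball1 h=6 -> lands@9:R; in-air after throw: [b2@6:L b1@9:R]
Beat 4 (L): throw ball3 h=6 -> lands@10:L; in-air after throw: [b2@6:L b1@9:R b3@10:L]
Beat 5 (R): throw ball4 h=3 -> lands@8:L; in-air after throw: [b2@6:L b4@8:L b1@9:R b3@10:L]
Beat 6 (L): throw ball2 h=1 -> lands@7:R; in-air after throw: [b2@7:R b4@8:L b1@9:R b3@10:L]
Beat 7 (R): throw ball2 h=4 -> lands@11:R; in-air after throw: [b4@8:L b1@9:R b3@10:L b2@11:R]
Beat 8 (L): throw ball4 h=6 -> lands@14:L; in-air after throw: [b1@9:R b3@10:L b2@11:R b4@14:L]
Beat 9 (R): throw ball1 h=6 -> lands@15:R; in-air after throw: [b3@10:L b2@11:R b4@14:L b1@15:R]
Ball 1: thrown@0 h=3 -> first land @3; rethrown@3 h=6 -> second land @9

Answer: 3 9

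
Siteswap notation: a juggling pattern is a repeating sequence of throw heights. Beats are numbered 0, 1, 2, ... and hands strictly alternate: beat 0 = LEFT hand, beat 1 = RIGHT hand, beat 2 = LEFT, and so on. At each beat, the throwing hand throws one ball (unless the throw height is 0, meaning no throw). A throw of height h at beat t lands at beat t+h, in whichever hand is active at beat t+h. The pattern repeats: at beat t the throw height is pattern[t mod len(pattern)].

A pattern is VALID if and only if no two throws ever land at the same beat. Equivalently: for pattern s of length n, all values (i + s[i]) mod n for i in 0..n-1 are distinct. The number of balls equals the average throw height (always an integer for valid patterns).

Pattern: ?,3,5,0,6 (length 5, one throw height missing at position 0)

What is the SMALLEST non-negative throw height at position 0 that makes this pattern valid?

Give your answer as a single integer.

i=0: s[i]=? (unknown)
i=1: (1 + 3) mod 5 = 4
i=2: (2 + 5) mod 5 = 2
i=3: (3 + 0) mod 5 = 3
i=4: (4 + 6) mod 5 = 0
Known residues: [0, 2, 3, 4]; need a permutation of 0..4, so missing residue r = 1
Need (0 + s) mod 5 = 1; smallest s = (1 - 0) mod 5 = 1

Answer: 1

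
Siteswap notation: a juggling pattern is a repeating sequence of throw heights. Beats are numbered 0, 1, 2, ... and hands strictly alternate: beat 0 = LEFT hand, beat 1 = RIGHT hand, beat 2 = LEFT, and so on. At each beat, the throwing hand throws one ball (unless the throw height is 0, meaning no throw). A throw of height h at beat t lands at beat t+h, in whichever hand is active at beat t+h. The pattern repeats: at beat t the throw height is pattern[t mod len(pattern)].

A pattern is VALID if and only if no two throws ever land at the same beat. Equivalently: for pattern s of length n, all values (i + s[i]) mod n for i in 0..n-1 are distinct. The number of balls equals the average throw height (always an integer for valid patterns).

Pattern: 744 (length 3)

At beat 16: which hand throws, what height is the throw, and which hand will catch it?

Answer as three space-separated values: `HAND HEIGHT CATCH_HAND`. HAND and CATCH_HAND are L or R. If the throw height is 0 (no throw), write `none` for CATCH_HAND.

Answer: L 4 L

Derivation:
Beat 16: 16 mod 2 = 0, so hand = L
Throw height = pattern[16 mod 3] = pattern[1] = 4
Lands at beat 16+4=20, 20 mod 2 = 0, so catch hand = L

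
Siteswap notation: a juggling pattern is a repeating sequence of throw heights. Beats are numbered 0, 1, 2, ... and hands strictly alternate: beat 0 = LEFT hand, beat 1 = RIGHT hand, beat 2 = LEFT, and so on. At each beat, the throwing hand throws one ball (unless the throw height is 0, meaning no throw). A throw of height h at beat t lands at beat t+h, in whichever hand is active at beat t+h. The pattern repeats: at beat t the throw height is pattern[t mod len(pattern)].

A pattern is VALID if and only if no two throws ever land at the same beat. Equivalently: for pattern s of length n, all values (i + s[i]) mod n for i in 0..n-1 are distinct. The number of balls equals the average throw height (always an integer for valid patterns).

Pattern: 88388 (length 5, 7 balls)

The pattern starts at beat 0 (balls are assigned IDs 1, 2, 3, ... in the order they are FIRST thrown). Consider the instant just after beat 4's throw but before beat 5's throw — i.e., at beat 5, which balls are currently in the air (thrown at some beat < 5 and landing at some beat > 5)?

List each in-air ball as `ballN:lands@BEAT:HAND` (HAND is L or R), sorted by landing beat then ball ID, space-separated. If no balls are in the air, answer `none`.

Answer: ball1:lands@8:L ball2:lands@9:R ball4:lands@11:R ball5:lands@12:L

Derivation:
Beat 0 (L): throw ball1 h=8 -> lands@8:L; in-air after throw: [b1@8:L]
Beat 1 (R): throw ball2 h=8 -> lands@9:R; in-air after throw: [b1@8:L b2@9:R]
Beat 2 (L): throw ball3 h=3 -> lands@5:R; in-air after throw: [b3@5:R b1@8:L b2@9:R]
Beat 3 (R): throw ball4 h=8 -> lands@11:R; in-air after throw: [b3@5:R b1@8:L b2@9:R b4@11:R]
Beat 4 (L): throw ball5 h=8 -> lands@12:L; in-air after throw: [b3@5:R b1@8:L b2@9:R b4@11:R b5@12:L]
Beat 5 (R): throw ball3 h=8 -> lands@13:R; in-air after throw: [b1@8:L b2@9:R b4@11:R b5@12:L b3@13:R]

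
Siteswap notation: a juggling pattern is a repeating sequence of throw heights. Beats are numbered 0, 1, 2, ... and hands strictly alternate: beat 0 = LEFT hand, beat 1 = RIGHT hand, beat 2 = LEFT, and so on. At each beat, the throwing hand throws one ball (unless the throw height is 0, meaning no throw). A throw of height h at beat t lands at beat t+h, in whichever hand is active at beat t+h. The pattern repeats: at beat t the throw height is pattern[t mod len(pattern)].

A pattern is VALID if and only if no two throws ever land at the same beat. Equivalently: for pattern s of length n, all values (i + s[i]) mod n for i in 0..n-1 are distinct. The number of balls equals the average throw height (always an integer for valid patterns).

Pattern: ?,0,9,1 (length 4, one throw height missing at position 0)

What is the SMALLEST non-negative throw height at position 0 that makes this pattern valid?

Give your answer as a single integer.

i=0: s[i]=? (unknown)
i=1: (1 + 0) mod 4 = 1
i=2: (2 + 9) mod 4 = 3
i=3: (3 + 1) mod 4 = 0
Known residues: [0, 1, 3]; need a permutation of 0..3, so missing residue r = 2
Need (0 + s) mod 4 = 2; smallest s = (2 - 0) mod 4 = 2

Answer: 2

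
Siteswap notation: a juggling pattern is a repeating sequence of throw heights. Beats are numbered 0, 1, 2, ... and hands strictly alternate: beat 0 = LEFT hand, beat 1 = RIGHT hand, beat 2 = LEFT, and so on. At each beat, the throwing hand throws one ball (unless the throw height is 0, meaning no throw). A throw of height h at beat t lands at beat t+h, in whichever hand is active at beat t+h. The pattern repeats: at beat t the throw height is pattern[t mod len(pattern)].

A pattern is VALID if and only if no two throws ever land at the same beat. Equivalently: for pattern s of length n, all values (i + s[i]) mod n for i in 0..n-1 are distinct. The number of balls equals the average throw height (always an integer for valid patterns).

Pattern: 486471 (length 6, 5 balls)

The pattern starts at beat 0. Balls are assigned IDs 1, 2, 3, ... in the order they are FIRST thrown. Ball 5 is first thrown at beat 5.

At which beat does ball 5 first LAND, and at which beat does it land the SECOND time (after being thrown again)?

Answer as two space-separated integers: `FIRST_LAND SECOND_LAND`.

Beat 0 (L): throw ball1 h=4 -> lands@4:L; in-air after throw: [b1@4:L]
Beat 1 (R): throw ball2 h=8 -> lands@9:R; in-air after throw: [b1@4:L b2@9:R]
Beat 2 (L): throw ball3 h=6 -> lands@8:L; in-air after throw: [b1@4:L b3@8:L b2@9:R]
Beat 3 (R): throw ball4 h=4 -> lands@7:R; in-air after throw: [b1@4:L b4@7:R b3@8:L b2@9:R]
Beat 4 (L): throw ball1 h=7 -> lands@11:R; in-air after throw: [b4@7:R b3@8:L b2@9:R b1@11:R]
Beat 5 (R): throw ball5 h=1 -> lands@6:L; in-air after throw: [b5@6:L b4@7:R b3@8:L b2@9:R b1@11:R]
Beat 6 (L): throw ball5 h=4 -> lands@10:L; in-air after throw: [b4@7:R b3@8:L b2@9:R b5@10:L b1@11:R]
Beat 7 (R): throw ball4 h=8 -> lands@15:R; in-air after throw: [b3@8:L b2@9:R b5@10:L b1@11:R b4@15:R]
Beat 8 (L): throw ball3 h=6 -> lands@14:L; in-air after throw: [b2@9:R b5@10:L b1@11:R b3@14:L b4@15:R]
Beat 9 (R): throw ball2 h=4 -> lands@13:R; in-air after throw: [b5@10:L b1@11:R b2@13:R b3@14:L b4@15:R]
Beat 10 (L): throw ball5 h=7 -> lands@17:R; in-air after throw: [b1@11:R b2@13:R b3@14:L b4@15:R b5@17:R]
Ball 5: thrown@5 h=1 -> first land @6; rethrown@6 h=4 -> second land @10

Answer: 6 10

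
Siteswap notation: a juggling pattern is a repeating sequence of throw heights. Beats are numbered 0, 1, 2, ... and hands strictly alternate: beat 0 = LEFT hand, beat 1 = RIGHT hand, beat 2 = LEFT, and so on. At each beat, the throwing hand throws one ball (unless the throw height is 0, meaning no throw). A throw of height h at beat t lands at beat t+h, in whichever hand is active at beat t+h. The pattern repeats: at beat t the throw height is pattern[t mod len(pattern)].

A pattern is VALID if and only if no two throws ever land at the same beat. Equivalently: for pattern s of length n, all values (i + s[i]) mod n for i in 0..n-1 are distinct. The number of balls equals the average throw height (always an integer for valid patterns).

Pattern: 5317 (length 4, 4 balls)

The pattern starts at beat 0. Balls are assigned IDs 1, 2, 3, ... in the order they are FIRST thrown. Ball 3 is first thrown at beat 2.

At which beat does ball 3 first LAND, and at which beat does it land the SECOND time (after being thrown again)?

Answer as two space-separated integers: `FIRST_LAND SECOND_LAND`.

Answer: 3 10

Derivation:
Beat 0 (L): throw ball1 h=5 -> lands@5:R; in-air after throw: [b1@5:R]
Beat 1 (R): throw ball2 h=3 -> lands@4:L; in-air after throw: [b2@4:L b1@5:R]
Beat 2 (L): throw ball3 h=1 -> lands@3:R; in-air after throw: [b3@3:R b2@4:L b1@5:R]
Beat 3 (R): throw ball3 h=7 -> lands@10:L; in-air after throw: [b2@4:L b1@5:R b3@10:L]
Beat 4 (L): throw ball2 h=5 -> lands@9:R; in-air after throw: [b1@5:R b2@9:R b3@10:L]
Beat 5 (R): throw ball1 h=3 -> lands@8:L; in-air after throw: [b1@8:L b2@9:R b3@10:L]
Beat 6 (L): throw ball4 h=1 -> lands@7:R; in-air after throw: [b4@7:R b1@8:L b2@9:R b3@10:L]
Beat 7 (R): throw ball4 h=7 -> lands@14:L; in-air after throw: [b1@8:L b2@9:R b3@10:L b4@14:L]
Beat 8 (L): throw ball1 h=5 -> lands@13:R; in-air after throw: [b2@9:R b3@10:L b1@13:R b4@14:L]
Beat 9 (R): throw ball2 h=3 -> lands@12:L; in-air after throw: [b3@10:L b2@12:L b1@13:R b4@14:L]
Beat 10 (L): throw ball3 h=1 -> lands@11:R; in-air after throw: [b3@11:R b2@12:L b1@13:R b4@14:L]
Ball 3: thrown@2 h=1 -> first land @3; rethrown@3 h=7 -> second land @10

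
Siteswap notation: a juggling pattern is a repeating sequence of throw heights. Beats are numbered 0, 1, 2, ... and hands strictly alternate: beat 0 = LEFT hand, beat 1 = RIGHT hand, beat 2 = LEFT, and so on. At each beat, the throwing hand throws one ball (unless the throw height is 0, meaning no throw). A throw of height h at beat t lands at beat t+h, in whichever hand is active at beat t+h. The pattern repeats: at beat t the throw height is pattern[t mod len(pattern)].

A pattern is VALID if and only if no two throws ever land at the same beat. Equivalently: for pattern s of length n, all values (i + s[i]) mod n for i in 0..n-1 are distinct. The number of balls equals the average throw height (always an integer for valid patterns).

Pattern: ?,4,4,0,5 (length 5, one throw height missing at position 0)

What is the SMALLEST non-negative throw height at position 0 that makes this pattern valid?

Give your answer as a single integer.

i=0: s[i]=? (unknown)
i=1: (1 + 4) mod 5 = 0
i=2: (2 + 4) mod 5 = 1
i=3: (3 + 0) mod 5 = 3
i=4: (4 + 5) mod 5 = 4
Known residues: [0, 1, 3, 4]; need a permutation of 0..4, so missing residue r = 2
Need (0 + s) mod 5 = 2; smallest s = (2 - 0) mod 5 = 2

Answer: 2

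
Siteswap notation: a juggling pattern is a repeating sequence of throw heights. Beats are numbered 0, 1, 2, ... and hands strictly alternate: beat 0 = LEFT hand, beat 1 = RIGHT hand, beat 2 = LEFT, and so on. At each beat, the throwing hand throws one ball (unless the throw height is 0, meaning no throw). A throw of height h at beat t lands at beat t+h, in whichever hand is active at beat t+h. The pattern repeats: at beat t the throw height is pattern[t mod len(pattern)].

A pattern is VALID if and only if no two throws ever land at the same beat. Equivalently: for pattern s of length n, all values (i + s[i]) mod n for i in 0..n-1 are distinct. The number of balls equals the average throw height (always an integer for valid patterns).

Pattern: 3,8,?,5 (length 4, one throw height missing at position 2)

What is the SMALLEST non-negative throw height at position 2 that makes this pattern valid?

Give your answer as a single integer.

Answer: 0

Derivation:
i=0: (0 + 3) mod 4 = 3
i=1: (1 + 8) mod 4 = 1
i=2: s[i]=? (unknown)
i=3: (3 + 5) mod 4 = 0
Known residues: [0, 1, 3]; need a permutation of 0..3, so missing residue r = 2
Need (2 + s) mod 4 = 2; smallest s = (2 - 2) mod 4 = 0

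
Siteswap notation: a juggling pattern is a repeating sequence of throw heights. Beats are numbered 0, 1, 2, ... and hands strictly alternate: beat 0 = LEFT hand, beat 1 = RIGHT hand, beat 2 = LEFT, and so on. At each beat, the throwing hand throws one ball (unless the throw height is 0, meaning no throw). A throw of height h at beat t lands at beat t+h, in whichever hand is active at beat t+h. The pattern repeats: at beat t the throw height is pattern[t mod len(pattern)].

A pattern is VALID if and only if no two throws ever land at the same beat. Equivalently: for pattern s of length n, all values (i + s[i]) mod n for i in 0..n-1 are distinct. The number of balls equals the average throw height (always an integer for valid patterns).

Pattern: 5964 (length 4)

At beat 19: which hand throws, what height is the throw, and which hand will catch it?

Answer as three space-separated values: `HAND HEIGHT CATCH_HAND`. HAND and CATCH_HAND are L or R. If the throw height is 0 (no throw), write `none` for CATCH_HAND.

Beat 19: 19 mod 2 = 1, so hand = R
Throw height = pattern[19 mod 4] = pattern[3] = 4
Lands at beat 19+4=23, 23 mod 2 = 1, so catch hand = R

Answer: R 4 R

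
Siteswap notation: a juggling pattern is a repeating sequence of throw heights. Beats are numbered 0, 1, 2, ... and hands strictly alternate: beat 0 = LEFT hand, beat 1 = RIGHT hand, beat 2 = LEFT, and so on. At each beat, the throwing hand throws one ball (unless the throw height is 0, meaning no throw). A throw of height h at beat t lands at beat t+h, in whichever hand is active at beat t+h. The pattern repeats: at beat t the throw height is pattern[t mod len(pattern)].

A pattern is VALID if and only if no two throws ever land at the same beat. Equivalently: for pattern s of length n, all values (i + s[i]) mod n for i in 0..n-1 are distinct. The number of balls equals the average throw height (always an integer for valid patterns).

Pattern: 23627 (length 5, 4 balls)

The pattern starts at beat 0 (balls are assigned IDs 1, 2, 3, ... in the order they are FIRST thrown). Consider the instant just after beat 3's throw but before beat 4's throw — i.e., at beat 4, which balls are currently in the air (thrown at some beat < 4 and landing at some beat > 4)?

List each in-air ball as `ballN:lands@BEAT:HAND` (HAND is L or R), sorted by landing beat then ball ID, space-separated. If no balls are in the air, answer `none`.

Answer: ball3:lands@5:R ball1:lands@8:L

Derivation:
Beat 0 (L): throw ball1 h=2 -> lands@2:L; in-air after throw: [b1@2:L]
Beat 1 (R): throw ball2 h=3 -> lands@4:L; in-air after throw: [b1@2:L b2@4:L]
Beat 2 (L): throw ball1 h=6 -> lands@8:L; in-air after throw: [b2@4:L b1@8:L]
Beat 3 (R): throw ball3 h=2 -> lands@5:R; in-air after throw: [b2@4:L b3@5:R b1@8:L]
Beat 4 (L): throw ball2 h=7 -> lands@11:R; in-air after throw: [b3@5:R b1@8:L b2@11:R]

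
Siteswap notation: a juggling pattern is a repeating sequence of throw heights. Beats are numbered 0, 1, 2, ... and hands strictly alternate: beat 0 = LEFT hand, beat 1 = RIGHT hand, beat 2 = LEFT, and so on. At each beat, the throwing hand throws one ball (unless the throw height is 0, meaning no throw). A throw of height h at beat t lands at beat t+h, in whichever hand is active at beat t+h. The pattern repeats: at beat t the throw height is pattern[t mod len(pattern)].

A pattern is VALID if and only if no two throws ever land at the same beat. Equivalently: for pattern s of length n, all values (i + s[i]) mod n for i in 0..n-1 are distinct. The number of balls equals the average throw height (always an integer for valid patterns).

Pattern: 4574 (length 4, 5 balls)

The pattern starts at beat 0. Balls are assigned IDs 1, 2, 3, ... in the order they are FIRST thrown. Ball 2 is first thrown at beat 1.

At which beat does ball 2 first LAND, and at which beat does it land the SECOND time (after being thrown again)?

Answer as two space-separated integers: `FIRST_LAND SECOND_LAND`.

Beat 0 (L): throw ball1 h=4 -> lands@4:L; in-air after throw: [b1@4:L]
Beat 1 (R): throw ball2 h=5 -> lands@6:L; in-air after throw: [b1@4:L b2@6:L]
Beat 2 (L): throw ball3 h=7 -> lands@9:R; in-air after throw: [b1@4:L b2@6:L b3@9:R]
Beat 3 (R): throw ball4 h=4 -> lands@7:R; in-air after throw: [b1@4:L b2@6:L b4@7:R b3@9:R]
Beat 4 (L): throw ball1 h=4 -> lands@8:L; in-air after throw: [b2@6:L b4@7:R b1@8:L b3@9:R]
Beat 5 (R): throw ball5 h=5 -> lands@10:L; in-air after throw: [b2@6:L b4@7:R b1@8:L b3@9:R b5@10:L]
Beat 6 (L): throw ball2 h=7 -> lands@13:R; in-air after throw: [b4@7:R b1@8:L b3@9:R b5@10:L b2@13:R]
Beat 7 (R): throw ball4 h=4 -> lands@11:R; in-air after throw: [b1@8:L b3@9:R b5@10:L b4@11:R b2@13:R]
Beat 8 (L): throw ball1 h=4 -> lands@12:L; in-air after throw: [b3@9:R b5@10:L b4@11:R b1@12:L b2@13:R]
Beat 9 (R): throw ball3 h=5 -> lands@14:L; in-air after throw: [b5@10:L b4@11:R b1@12:L b2@13:R b3@14:L]
Beat 10 (L): throw ball5 h=7 -> lands@17:R; in-air after throw: [b4@11:R b1@12:L b2@13:R b3@14:L b5@17:R]
Beat 11 (R): throw ball4 h=4 -> lands@15:R; in-air after throw: [b1@12:L b2@13:R b3@14:L b4@15:R b5@17:R]
Beat 12 (L): throw ball1 h=4 -> lands@16:L; in-air after throw: [b2@13:R b3@14:L b4@15:R b1@16:L b5@17:R]
Beat 13 (R): throw ball2 h=5 -> lands@18:L; in-air after throw: [b3@14:L b4@15:R b1@16:L b5@17:R b2@18:L]
Ball 2: thrown@1 h=5 -> first land @6; rethrown@6 h=7 -> second land @13

Answer: 6 13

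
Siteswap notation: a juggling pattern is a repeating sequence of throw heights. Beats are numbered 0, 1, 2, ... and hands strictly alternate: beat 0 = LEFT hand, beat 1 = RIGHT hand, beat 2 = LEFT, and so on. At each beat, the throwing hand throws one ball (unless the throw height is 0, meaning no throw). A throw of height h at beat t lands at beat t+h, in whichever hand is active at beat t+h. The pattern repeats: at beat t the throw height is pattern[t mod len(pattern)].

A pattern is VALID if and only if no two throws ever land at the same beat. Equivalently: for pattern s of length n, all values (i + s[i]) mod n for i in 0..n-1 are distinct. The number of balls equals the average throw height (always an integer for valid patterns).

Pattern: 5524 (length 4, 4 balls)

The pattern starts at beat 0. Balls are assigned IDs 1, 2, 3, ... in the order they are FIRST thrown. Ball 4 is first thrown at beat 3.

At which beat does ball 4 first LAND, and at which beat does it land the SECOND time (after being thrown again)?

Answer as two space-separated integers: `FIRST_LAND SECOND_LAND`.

Beat 0 (L): throw ball1 h=5 -> lands@5:R; in-air after throw: [b1@5:R]
Beat 1 (R): throw ball2 h=5 -> lands@6:L; in-air after throw: [b1@5:R b2@6:L]
Beat 2 (L): throw ball3 h=2 -> lands@4:L; in-air after throw: [b3@4:L b1@5:R b2@6:L]
Beat 3 (R): throw ball4 h=4 -> lands@7:R; in-air after throw: [b3@4:L b1@5:R b2@6:L b4@7:R]
Beat 4 (L): throw ball3 h=5 -> lands@9:R; in-air after throw: [b1@5:R b2@6:L b4@7:R b3@9:R]
Beat 5 (R): throw ball1 h=5 -> lands@10:L; in-air after throw: [b2@6:L b4@7:R b3@9:R b1@10:L]
Beat 6 (L): throw ball2 h=2 -> lands@8:L; in-air after throw: [b4@7:R b2@8:L b3@9:R b1@10:L]
Beat 7 (R): throw ball4 h=4 -> lands@11:R; in-air after throw: [b2@8:L b3@9:R b1@10:L b4@11:R]
Beat 8 (L): throw ball2 h=5 -> lands@13:R; in-air after throw: [b3@9:R b1@10:L b4@11:R b2@13:R]
Beat 9 (R): throw ball3 h=5 -> lands@14:L; in-air after throw: [b1@10:L b4@11:R b2@13:R b3@14:L]
Beat 10 (L): throw ball1 h=2 -> lands@12:L; in-air after throw: [b4@11:R b1@12:L b2@13:R b3@14:L]
Beat 11 (R): throw ball4 h=4 -> lands@15:R; in-air after throw: [b1@12:L b2@13:R b3@14:L b4@15:R]
Ball 4: thrown@3 h=4 -> first land @7; rethrown@7 h=4 -> second land @11

Answer: 7 11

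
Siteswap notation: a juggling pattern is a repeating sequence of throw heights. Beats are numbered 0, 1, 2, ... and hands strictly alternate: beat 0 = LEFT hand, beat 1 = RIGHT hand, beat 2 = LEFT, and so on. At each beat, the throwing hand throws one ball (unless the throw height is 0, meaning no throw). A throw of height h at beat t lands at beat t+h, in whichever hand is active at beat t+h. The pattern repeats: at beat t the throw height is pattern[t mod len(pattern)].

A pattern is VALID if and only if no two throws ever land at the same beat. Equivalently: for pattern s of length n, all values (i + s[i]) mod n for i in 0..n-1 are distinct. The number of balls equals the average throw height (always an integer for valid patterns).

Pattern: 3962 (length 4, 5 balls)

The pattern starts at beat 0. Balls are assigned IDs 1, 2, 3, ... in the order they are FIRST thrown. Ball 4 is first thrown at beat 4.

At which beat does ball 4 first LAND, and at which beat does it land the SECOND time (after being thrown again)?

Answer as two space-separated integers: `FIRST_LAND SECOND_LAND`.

Answer: 7 9

Derivation:
Beat 0 (L): throw ball1 h=3 -> lands@3:R; in-air after throw: [b1@3:R]
Beat 1 (R): throw ball2 h=9 -> lands@10:L; in-air after throw: [b1@3:R b2@10:L]
Beat 2 (L): throw ball3 h=6 -> lands@8:L; in-air after throw: [b1@3:R b3@8:L b2@10:L]
Beat 3 (R): throw ball1 h=2 -> lands@5:R; in-air after throw: [b1@5:R b3@8:L b2@10:L]
Beat 4 (L): throw ball4 h=3 -> lands@7:R; in-air after throw: [b1@5:R b4@7:R b3@8:L b2@10:L]
Beat 5 (R): throw ball1 h=9 -> lands@14:L; in-air after throw: [b4@7:R b3@8:L b2@10:L b1@14:L]
Beat 6 (L): throw ball5 h=6 -> lands@12:L; in-air after throw: [b4@7:R b3@8:L b2@10:L b5@12:L b1@14:L]
Beat 7 (R): throw ball4 h=2 -> lands@9:R; in-air after throw: [b3@8:L b4@9:R b2@10:L b5@12:L b1@14:L]
Beat 8 (L): throw ball3 h=3 -> lands@11:R; in-air after throw: [b4@9:R b2@10:L b3@11:R b5@12:L b1@14:L]
Beat 9 (R): throw ball4 h=9 -> lands@18:L; in-air after throw: [b2@10:L b3@11:R b5@12:L b1@14:L b4@18:L]
Ball 4: thrown@4 h=3 -> first land @7; rethrown@7 h=2 -> second land @9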